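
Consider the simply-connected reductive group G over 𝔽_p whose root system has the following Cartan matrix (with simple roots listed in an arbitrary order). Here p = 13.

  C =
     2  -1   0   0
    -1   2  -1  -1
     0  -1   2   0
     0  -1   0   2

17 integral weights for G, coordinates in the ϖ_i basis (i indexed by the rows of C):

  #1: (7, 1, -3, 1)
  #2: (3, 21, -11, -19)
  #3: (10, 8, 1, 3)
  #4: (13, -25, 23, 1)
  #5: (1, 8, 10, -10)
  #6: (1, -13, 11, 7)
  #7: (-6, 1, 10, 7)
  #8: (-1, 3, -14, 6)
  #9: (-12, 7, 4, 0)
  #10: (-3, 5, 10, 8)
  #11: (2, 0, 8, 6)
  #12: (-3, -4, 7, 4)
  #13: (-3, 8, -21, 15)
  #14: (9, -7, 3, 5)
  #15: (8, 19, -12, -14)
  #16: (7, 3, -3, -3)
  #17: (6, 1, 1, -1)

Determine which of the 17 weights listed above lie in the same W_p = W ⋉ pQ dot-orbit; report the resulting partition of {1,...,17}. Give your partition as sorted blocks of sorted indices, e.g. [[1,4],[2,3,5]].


Root system D_4: the 4×4 matrix C matches after relabeling.

W_13-reps of the 17 weights in Ā_13 (same 4-coord order as C):

    λ_1+ρ ↦ (8, 0, 2, 2)
    λ_2+ρ ↦ (4, 3, 2, 0)
    λ_3+ρ ↦ (7, 2, 2, 0)
    λ_4+ρ ↦ (8, 0, 2, 2)
    λ_5+ρ ↦ (7, 2, 2, 0)
    λ_6+ρ ↦ (8, 0, 2, 2)
    λ_7+ρ ↦ (3, 2, 3, 0)
    λ_8+ρ ↦ (7, 2, 2, 0)
    λ_9+ρ ↦ (8, 0, 2, 2)
    λ_10+ρ ↦ (7, 2, 2, 0)
    λ_11+ρ ↦ (4, 3, 2, 0)
    λ_12+ρ ↦ (3, 2, 3, 0)
    λ_13+ρ ↦ (1, 0, 3, 7)
    λ_14+ρ ↦ (4, 3, 2, 0)
    λ_15+ρ ↦ (4, 3, 2, 0)
    λ_16+ρ ↦ (8, 0, 2, 2)
    λ_17+ρ ↦ (7, 2, 2, 0)

5 distinct reps among the 17 weights ⇒ 5 W_13-linkage classes:

[[1, 4, 6, 9, 16], [2, 11, 14, 15], [3, 5, 8, 10, 17], [7, 12], [13]]


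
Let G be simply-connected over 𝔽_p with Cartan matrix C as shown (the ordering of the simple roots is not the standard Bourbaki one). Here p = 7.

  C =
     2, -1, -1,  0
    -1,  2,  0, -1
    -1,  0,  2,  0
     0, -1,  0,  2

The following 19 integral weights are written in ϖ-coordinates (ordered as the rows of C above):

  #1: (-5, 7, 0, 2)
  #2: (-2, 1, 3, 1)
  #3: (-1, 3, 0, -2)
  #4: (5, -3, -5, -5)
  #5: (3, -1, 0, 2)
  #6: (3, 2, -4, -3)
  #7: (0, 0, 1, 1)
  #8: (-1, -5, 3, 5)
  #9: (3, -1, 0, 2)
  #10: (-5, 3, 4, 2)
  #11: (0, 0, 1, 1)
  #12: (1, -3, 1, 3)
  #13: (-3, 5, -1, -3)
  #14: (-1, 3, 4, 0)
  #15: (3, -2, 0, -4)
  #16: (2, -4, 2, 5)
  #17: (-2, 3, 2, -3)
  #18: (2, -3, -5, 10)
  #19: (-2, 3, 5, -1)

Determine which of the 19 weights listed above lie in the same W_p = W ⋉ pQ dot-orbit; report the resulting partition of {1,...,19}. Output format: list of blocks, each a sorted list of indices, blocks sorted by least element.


A_4 Cartan matrix, 4 simple roots permuted; ρ=(1,1,1,1).

λ_j+ρ reflected into Ā_7 (⟨·,θ^∨⟩≤7); 4-tuples as given:

  λ_1 → (0, 3, 1, 1);  λ_2 → (1, 1, 3, 2);  λ_3 → (0, 3, 1, 1);  λ_4 → (4, 0, 0, 2);  λ_5 → (4, 0, 0, 2);  λ_6 → (1, 1, 3, 2);  λ_7 → (1, 1, 2, 2);  λ_8 → (4, 0, 0, 2);  λ_9 → (4, 0, 0, 2);  λ_10 → (4, 0, 0, 2);  λ_11 → (1, 1, 2, 2);  λ_12 → (0, 2, 2, 2);  λ_13 → (0, 2, 2, 2);  λ_14 → (0, 2, 2, 2);  λ_15 → (0, 3, 1, 1);  λ_16 → (0, 3, 1, 1);  λ_17 → (1, 1, 2, 2);  λ_18 → (1, 1, 2, 2);  λ_19 → (1, 1, 3, 2)

These 19 weights hit 5 W_7-dot-orbits; sizes (4, 3, 5, 4, 3):

[[1, 3, 15, 16], [2, 6, 19], [4, 5, 8, 9, 10], [7, 11, 17, 18], [12, 13, 14]]


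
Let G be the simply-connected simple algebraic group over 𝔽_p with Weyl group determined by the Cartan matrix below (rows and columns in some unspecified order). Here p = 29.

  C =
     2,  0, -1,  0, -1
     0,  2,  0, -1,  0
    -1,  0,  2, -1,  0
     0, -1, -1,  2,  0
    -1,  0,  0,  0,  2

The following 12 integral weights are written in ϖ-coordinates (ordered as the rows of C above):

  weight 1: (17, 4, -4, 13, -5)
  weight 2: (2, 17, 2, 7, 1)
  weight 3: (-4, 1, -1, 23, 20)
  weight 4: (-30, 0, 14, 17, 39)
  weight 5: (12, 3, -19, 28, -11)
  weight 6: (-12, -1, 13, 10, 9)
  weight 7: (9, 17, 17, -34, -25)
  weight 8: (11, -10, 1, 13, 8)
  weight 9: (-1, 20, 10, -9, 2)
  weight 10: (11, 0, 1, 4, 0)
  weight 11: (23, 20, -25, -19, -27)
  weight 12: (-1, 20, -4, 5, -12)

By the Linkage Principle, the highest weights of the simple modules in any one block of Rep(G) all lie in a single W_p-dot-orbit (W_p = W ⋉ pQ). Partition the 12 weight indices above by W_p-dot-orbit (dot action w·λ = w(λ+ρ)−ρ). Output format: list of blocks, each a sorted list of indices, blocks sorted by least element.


A_5 Cartan matrix, 5 simple roots permuted; ρ=(1,1,1,1,1).

W_29-reps of the 12 weights in Ā_29 (same 5-coord order as C):

  [1] (10, 0, 3, 11, 1)
  [2] (0, 13, 3, 8, 3)
  [3] (0, 13, 3, 8, 3)
  [4] (10, 0, 3, 11, 1)
  [5] (10, 0, 3, 11, 1)
  [6] (10, 0, 3, 11, 1)
  [7] (10, 0, 3, 11, 1)
  [8] (12, 1, 2, 5, 1)
  [9] (0, 13, 3, 8, 3)
  [10] (12, 1, 2, 5, 1)
  [11] (0, 13, 3, 8, 3)
  [12] (0, 13, 3, 8, 3)

Grouping the 12 weights by Ā_29-representative: 3 linkage classes.

[[1, 4, 5, 6, 7], [2, 3, 9, 11, 12], [8, 10]]


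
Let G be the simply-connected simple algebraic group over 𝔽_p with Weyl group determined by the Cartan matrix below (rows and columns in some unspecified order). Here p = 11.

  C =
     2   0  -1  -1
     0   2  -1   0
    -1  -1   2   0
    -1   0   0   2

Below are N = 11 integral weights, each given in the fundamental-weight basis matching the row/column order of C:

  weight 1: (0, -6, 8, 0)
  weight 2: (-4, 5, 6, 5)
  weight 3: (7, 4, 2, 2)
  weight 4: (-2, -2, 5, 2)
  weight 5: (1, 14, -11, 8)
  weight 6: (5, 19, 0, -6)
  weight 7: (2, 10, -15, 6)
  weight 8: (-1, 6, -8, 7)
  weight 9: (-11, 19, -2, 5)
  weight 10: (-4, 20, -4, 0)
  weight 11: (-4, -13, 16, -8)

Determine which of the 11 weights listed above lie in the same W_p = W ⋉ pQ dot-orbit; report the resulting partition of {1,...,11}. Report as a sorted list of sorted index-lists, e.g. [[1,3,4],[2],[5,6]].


C ↔ A_4 under row/col permutation; |W(A_4)| = 120.

Ā_11 reps of the 11 weights (A_4, coords as presented):

    λ_1 → (1, 5, 4, 1)
    λ_2 → (1, 1, 4, 2)
    λ_3 → (3, 3, 0, 5)
    λ_4 → (1, 1, 4, 2)
    λ_5 → (4, 0, 2, 4)
    λ_6 → (1, 5, 4, 1)
    λ_7 → (7, 0, 0, 1)
    λ_8 → (7, 0, 0, 1)
    λ_9 → (4, 0, 2, 4)
    λ_10 → (1, 1, 4, 2)
    λ_11 → (1, 1, 4, 2)

Partition of {1..11} into 5 W_11-dot-orbits:

[[1, 6], [2, 4, 10, 11], [3], [5, 9], [7, 8]]


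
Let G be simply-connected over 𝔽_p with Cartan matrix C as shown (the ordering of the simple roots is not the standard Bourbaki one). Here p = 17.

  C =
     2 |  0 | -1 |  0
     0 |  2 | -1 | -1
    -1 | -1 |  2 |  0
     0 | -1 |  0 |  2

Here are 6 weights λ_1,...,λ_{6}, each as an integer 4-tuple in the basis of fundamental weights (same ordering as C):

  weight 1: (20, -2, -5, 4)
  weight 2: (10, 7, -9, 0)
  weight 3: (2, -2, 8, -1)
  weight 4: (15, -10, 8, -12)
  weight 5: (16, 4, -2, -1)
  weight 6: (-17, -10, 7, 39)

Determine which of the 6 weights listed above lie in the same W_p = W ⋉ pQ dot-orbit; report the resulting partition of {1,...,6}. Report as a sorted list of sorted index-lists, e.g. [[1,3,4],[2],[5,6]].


Dynkin diagram of C (from the 6 off-diagonal −1 entries): A_4.

Ā_17 reps of the 6 weights (A_4, coords as presented):

  1: (12, 0, 1, 4);  2: (3, 0, 8, 1);  3: (3, 0, 8, 1);  4: (3, 0, 8, 1);  5: (12, 0, 1, 4);  6: (3, 0, 8, 1)

These 6 weights hit 2 W_17-dot-orbits; sizes (2, 4):

[[1, 5], [2, 3, 4, 6]]


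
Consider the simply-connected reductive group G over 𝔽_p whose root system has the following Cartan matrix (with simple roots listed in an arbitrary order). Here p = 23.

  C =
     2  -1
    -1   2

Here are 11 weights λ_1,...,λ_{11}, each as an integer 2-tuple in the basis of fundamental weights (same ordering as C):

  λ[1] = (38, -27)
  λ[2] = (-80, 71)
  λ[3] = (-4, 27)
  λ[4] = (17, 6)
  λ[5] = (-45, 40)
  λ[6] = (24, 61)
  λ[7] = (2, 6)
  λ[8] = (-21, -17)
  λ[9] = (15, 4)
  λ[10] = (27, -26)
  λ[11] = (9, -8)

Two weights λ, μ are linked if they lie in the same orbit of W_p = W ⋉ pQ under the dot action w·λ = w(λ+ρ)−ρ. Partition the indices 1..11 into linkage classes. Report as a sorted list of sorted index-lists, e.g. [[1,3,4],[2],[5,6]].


Cartan matrix: type A_2 (|W|=6); un-permuting the 2 rows.

Folding the 11 weights λ_j+ρ into Ā_23 (reps in the given 2-coord order):

  λ_1+ρ ↦ (3, 7) · λ_2+ρ ↦ (3, 7) · λ_3+ρ ↦ (2, 18) · λ_4+ρ ↦ (16, 5) · λ_5+ρ ↦ (2, 18) · λ_6+ρ ↦ (16, 5) · λ_7+ρ ↦ (3, 7) · λ_8+ρ ↦ (3, 7) · λ_9+ρ ↦ (16, 5) · λ_10+ρ ↦ (2, 18) · λ_11+ρ ↦ (3, 7)

These 11 weights hit 3 W_23-dot-orbits; sizes (5, 3, 3):

[[1, 2, 7, 8, 11], [3, 5, 10], [4, 6, 9]]


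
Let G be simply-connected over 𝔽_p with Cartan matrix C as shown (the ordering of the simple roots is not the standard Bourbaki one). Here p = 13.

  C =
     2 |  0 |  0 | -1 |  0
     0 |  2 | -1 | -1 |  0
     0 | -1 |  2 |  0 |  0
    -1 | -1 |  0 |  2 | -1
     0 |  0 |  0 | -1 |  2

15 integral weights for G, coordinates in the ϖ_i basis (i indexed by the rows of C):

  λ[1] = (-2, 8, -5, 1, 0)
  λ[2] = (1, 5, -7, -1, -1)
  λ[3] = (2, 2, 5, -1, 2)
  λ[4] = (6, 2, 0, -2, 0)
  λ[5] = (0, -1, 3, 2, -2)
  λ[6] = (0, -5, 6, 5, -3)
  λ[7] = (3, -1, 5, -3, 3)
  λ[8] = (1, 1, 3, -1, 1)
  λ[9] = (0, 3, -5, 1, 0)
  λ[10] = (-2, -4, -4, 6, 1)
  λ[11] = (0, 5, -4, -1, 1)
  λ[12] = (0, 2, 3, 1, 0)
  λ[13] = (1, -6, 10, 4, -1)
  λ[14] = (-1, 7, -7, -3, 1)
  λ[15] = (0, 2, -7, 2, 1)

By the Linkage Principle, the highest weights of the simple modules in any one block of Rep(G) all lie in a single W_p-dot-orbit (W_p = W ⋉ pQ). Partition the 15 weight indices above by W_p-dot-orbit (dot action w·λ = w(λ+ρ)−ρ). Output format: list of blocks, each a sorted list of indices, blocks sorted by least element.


Root system D_5: the 5×5 matrix C matches after relabeling.

Each λ_j+ρ reduced to Ā_13; 5-tuples below use C's row order:

  1: (1, 0, 4, 1, 1);  2: (2, 0, 6, 0, 0);  3: (1, 0, 4, 2, 1);  4: (6, 2, 1, 1, 0);  5: (1, 0, 4, 2, 1);  6: (1, 3, 3, 0, 2);  7: (2, 2, 4, 0, 2);  8: (2, 2, 4, 0, 2);  9: (1, 0, 4, 2, 1);  10: (1, 3, 3, 0, 2);  11: (1, 3, 3, 0, 2);  12: (1, 0, 4, 2, 1);  13: (2, 0, 6, 0, 0);  14: (2, 0, 6, 0, 0);  15: (1, 3, 3, 0, 2)

Linkage partition of the 15 weights (6 classes, p=13):

[[1], [2, 13, 14], [3, 5, 9, 12], [4], [6, 10, 11, 15], [7, 8]]


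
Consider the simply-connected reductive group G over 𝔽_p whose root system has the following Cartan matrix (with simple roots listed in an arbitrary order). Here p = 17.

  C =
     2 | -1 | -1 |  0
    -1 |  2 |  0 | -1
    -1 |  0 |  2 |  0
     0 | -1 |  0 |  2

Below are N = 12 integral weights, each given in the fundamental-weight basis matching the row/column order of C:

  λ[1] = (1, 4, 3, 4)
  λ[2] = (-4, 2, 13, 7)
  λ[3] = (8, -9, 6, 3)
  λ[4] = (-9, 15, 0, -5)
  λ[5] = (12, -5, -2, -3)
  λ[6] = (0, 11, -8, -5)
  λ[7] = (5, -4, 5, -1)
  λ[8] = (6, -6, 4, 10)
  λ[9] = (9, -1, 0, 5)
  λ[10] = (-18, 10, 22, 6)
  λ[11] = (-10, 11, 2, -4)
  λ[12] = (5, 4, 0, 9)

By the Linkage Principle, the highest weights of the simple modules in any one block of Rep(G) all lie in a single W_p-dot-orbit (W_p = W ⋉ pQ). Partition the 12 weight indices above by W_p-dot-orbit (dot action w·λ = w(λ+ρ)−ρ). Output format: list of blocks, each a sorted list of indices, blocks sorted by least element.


Type A_4, rank 4, |W|=120; reorder rows/cols to standard.

Each λ_j+ρ reduced to Ā_17; 4-tuples below use C's row order:

    [1] (2, 5, 4, 5)
    [2] (3, 0, 6, 3)
    [3] (1, 4, 7, 4)
    [4] (1, 4, 7, 4)
    [5] (6, 2, 1, 4)
    [6] (6, 2, 1, 4)
    [7] (3, 0, 6, 3)
    [8] (2, 5, 4, 5)
    [9] (10, 0, 1, 6)
    [10] (10, 0, 1, 6)
    [11] (3, 0, 6, 3)
    [12] (2, 5, 4, 5)

Partition of {1..12} into 5 W_17-dot-orbits:

[[1, 8, 12], [2, 7, 11], [3, 4], [5, 6], [9, 10]]


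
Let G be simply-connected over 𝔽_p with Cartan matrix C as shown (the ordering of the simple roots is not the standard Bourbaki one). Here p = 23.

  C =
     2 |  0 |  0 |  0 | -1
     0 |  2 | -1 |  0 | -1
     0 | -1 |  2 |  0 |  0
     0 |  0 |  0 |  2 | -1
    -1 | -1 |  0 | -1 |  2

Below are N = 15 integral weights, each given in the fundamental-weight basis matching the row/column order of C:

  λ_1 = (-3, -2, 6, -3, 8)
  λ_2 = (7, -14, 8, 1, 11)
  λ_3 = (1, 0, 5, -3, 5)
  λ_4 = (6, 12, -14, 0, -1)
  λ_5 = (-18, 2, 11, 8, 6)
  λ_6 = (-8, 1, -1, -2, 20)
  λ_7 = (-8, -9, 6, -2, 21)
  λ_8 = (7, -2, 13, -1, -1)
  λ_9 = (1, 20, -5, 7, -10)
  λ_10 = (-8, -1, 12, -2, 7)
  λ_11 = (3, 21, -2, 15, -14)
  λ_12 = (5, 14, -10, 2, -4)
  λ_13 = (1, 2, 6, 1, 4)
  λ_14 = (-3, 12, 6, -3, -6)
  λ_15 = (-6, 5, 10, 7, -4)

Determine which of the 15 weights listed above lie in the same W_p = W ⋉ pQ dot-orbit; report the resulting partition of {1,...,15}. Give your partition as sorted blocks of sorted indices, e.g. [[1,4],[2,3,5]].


Cartan matrix: type D_5 (|W|=1920); un-permuting the 5 rows.

Ā_23 reps of the 15 weights (D_5, coords as presented):

  λ_1 → (2, 1, 6, 2, 4);  λ_2 → (7, 1, 4, 1, 1);  λ_3 → (2, 1, 6, 2, 4);  λ_4 → (7, 0, 13, 1, 0);  λ_5 → (7, 1, 4, 1, 1);  λ_6 → (7, 0, 13, 1, 0);  λ_7 → (7, 1, 4, 1, 1);  λ_8 → (7, 0, 13, 1, 0);  λ_9 → (7, 1, 4, 1, 1);  λ_10 → (7, 0, 13, 1, 0);  λ_11 → (7, 1, 4, 1, 1);  λ_12 → (3, 2, 9, 0, 3);  λ_13 → (2, 1, 6, 2, 4);  λ_14 → (2, 1, 6, 2, 4);  λ_15 → (3, 2, 9, 0, 3)

Linkage partition of the 15 weights (4 classes, p=23):

[[1, 3, 13, 14], [2, 5, 7, 9, 11], [4, 6, 8, 10], [12, 15]]


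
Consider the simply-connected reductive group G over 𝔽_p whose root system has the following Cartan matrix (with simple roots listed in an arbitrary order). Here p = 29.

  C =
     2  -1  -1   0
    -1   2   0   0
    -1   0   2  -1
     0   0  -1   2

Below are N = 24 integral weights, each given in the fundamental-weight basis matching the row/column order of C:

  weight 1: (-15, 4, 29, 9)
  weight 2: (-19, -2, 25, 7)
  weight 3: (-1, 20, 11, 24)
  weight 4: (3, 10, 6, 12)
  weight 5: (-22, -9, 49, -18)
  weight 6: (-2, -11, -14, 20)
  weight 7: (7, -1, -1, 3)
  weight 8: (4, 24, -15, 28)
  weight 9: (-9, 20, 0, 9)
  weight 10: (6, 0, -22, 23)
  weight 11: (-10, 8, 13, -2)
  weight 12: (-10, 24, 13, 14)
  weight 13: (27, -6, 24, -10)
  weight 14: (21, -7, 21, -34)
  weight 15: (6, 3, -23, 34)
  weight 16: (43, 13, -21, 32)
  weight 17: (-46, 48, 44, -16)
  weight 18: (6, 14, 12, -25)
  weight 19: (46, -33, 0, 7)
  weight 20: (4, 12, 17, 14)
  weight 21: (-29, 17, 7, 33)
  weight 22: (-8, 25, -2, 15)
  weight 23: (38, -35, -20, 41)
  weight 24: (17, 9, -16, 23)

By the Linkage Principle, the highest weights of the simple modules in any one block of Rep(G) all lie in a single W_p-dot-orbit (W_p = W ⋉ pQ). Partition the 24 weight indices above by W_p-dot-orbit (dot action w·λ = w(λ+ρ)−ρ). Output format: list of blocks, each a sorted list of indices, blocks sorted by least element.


Type A_4, rank 4, |W|=120; reorder rows/cols to standard.

Each λ_j+ρ reduced to Ā_29; 4-tuples below use C's row order:

  1: (3, 2, 15, 1)
  2: (1, 13, 7, 3)
  3: (8, 0, 0, 4)
  4: (4, 5, 7, 7)
  5: (8, 0, 0, 4)
  6: (1, 13, 7, 3)
  7: (8, 0, 0, 4)
  8: (9, 0, 4, 1)
  9: (1, 13, 7, 3)
  10: (1, 13, 7, 3)
  11: (9, 0, 4, 1)
  12: (9, 0, 4, 1)
  13: (4, 9, 1, 5)
  14: (4, 5, 7, 7)
  15: (4, 5, 7, 7)
  16: (9, 0, 4, 1)
  17: (9, 0, 4, 1)
  18: (4, 5, 7, 7)
  19: (3, 2, 15, 1)
  20: (4, 5, 7, 7)
  21: (3, 2, 15, 1)
  22: (1, 13, 7, 3)
  23: (4, 9, 1, 5)
  24: (3, 2, 15, 1)

6 distinct reps among the 24 weights ⇒ 6 W_29-linkage classes:

[[1, 19, 21, 24], [2, 6, 9, 10, 22], [3, 5, 7], [4, 14, 15, 18, 20], [8, 11, 12, 16, 17], [13, 23]]


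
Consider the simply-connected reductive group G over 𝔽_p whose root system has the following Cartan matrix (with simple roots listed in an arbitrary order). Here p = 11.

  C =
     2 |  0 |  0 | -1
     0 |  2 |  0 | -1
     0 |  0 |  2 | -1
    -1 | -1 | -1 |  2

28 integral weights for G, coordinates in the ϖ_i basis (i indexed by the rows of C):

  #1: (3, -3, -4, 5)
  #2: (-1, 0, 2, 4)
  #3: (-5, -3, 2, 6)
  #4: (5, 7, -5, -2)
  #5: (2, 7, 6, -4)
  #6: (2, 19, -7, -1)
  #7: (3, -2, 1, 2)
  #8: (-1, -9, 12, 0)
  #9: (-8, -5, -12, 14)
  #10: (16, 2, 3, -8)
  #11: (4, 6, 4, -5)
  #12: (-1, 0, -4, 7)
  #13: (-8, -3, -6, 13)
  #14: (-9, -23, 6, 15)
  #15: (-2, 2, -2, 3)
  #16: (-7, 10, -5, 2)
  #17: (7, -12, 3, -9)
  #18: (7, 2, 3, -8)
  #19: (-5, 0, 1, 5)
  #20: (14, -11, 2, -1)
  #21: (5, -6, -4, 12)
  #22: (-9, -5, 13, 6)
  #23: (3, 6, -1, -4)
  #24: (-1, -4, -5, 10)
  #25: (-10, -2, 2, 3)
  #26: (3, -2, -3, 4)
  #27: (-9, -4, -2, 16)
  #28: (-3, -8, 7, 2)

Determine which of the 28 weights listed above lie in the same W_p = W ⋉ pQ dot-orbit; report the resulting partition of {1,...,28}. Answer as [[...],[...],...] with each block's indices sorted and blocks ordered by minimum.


C ↔ D_4 under row/col permutation; |W(D_4)| = 192.

W_11-reps of the 28 weights in Ā_11 (same 4-coord order as C):

    λ_1 → (4, 2, 3, 1)
    λ_2 → (0, 1, 3, 2)
    λ_3 → (4, 2, 3, 1)
    λ_4 → (1, 3, 1, 2)
    λ_5 → (1, 4, 3, 0)
    λ_6 → (0, 1, 3, 2)
    λ_7 → (4, 1, 2, 2)
    λ_8 → (4, 2, 3, 1)
    λ_9 → (0, 3, 4, 0)
    λ_10 → (4, 2, 3, 1)
    λ_11 → (1, 3, 1, 2)
    λ_12 → (0, 1, 3, 2)
    λ_13 → (4, 1, 2, 2)
    λ_14 → (4, 2, 3, 1)
    λ_15 → (1, 3, 1, 2)
    λ_16 → (1, 4, 3, 0)
    λ_17 → (0, 3, 4, 0)
    λ_18 → (1, 4, 3, 0)
    λ_19 → (4, 1, 2, 2)
    λ_20 → (1, 4, 3, 0)
    λ_21 → (0, 1, 3, 2)
    λ_22 → (1, 3, 1, 2)
    λ_23 → (1, 4, 3, 0)
    λ_24 → (0, 3, 4, 0)
    λ_25 → (1, 3, 1, 2)
    λ_26 → (4, 1, 2, 2)
    λ_27 → (0, 1, 3, 2)
    λ_28 → (4, 1, 2, 2)

Grouping the 28 weights by Ā_11-representative: 6 linkage classes.

[[1, 3, 8, 10, 14], [2, 6, 12, 21, 27], [4, 11, 15, 22, 25], [5, 16, 18, 20, 23], [7, 13, 19, 26, 28], [9, 17, 24]]


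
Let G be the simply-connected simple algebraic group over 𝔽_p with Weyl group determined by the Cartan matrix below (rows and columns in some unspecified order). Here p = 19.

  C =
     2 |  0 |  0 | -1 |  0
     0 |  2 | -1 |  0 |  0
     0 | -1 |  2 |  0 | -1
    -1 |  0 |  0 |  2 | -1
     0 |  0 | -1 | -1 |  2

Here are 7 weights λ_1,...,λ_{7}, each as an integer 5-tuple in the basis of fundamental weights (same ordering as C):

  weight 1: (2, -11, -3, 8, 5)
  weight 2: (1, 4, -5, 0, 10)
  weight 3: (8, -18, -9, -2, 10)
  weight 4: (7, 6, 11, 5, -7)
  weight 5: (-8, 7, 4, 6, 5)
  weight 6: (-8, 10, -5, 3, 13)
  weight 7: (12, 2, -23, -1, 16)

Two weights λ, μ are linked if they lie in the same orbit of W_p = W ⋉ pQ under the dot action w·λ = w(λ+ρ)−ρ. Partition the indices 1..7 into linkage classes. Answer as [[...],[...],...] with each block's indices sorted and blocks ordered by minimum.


A_5 Cartan matrix, 5 simple roots permuted; ρ=(1,1,1,1,1).

W_19-reps of the 7 weights in Ā_19 (same 5-coord order as C):

  λ_1+ρ ↦ (3, 2, 4, 3, 6) · λ_2+ρ ↦ (2, 1, 4, 1, 7) · λ_3+ρ ↦ (0, 2, 2, 8, 1) · λ_4+ρ ↦ (0, 1, 5, 0, 6) · λ_5+ρ ↦ (0, 1, 5, 0, 6) · λ_6+ρ ↦ (2, 1, 4, 1, 7) · λ_7+ρ ↦ (3, 6, 0, 0, 2)

Grouping the 7 weights by Ā_19-representative: 5 linkage classes.

[[1], [2, 6], [3], [4, 5], [7]]


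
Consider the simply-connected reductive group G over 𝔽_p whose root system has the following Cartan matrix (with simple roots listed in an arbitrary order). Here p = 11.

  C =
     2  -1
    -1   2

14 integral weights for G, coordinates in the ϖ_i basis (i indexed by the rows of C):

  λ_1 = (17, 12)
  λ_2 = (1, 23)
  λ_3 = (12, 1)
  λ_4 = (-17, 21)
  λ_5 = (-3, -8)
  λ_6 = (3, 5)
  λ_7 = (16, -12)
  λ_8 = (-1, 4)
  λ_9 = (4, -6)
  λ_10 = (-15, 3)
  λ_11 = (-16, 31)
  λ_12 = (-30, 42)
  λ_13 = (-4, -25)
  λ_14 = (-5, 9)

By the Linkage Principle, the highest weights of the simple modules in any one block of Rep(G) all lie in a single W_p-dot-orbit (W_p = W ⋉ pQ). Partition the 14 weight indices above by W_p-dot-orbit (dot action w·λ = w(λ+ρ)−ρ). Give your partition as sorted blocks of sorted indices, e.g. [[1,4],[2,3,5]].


Dynkin diagram of C (from the 2 off-diagonal −1 entries): A_2.

λ_j+ρ reflected into Ā_11 (⟨·,θ^∨⟩≤11); 2-tuples as given:

  1: (7, 2)
  2: (7, 2)
  3: (7, 2)
  4: (0, 5)
  5: (7, 2)
  6: (4, 6)
  7: (0, 5)
  8: (0, 5)
  9: (0, 5)
  10: (1, 7)
  11: (4, 6)
  12: (1, 7)
  13: (3, 6)
  14: (4, 6)

The 14 indices split into 5 linkage classes (same alcove rep ⇔ same W_11-dot-orbit):

[[1, 2, 3, 5], [4, 7, 8, 9], [6, 11, 14], [10, 12], [13]]


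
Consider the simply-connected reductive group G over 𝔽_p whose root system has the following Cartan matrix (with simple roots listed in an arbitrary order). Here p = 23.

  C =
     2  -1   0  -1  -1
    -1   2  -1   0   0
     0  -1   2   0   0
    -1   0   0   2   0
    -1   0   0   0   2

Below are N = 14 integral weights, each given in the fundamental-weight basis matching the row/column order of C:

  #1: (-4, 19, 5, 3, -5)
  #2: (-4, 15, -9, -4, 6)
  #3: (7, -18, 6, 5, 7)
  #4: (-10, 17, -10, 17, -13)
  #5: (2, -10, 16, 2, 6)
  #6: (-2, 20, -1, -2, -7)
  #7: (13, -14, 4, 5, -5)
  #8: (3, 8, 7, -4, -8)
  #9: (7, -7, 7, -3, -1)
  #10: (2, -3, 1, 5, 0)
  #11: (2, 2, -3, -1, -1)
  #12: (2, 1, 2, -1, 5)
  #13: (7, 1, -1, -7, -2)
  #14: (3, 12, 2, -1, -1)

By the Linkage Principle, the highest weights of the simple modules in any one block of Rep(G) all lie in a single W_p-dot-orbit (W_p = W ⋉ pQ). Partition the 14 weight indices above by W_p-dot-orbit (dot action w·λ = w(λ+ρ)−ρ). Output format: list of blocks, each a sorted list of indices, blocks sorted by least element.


Type D_5, rank 5, |W|=1920; reorder rows/cols to standard.

Folding the 14 weights λ_j+ρ into Ā_23 (reps in the given 5-coord order):

  1: (3, 1, 2, 0, 0);  2: (3, 2, 8, 3, 1);  3: (3, 2, 8, 3, 1);  4: (3, 2, 3, 0, 6);  5: (3, 2, 8, 3, 1);  6: (1, 2, 0, 6, 1);  7: (3, 2, 8, 3, 1);  8: (3, 2, 8, 3, 1);  9: (0, 6, 2, 2, 0);  10: (1, 2, 0, 6, 1);  11: (3, 1, 2, 0, 0);  12: (3, 2, 3, 0, 6);  13: (1, 2, 0, 6, 1);  14: (3, 1, 2, 0, 0)

These 14 weights hit 5 W_23-dot-orbits; sizes (3, 5, 2, 3, 1):

[[1, 11, 14], [2, 3, 5, 7, 8], [4, 12], [6, 10, 13], [9]]


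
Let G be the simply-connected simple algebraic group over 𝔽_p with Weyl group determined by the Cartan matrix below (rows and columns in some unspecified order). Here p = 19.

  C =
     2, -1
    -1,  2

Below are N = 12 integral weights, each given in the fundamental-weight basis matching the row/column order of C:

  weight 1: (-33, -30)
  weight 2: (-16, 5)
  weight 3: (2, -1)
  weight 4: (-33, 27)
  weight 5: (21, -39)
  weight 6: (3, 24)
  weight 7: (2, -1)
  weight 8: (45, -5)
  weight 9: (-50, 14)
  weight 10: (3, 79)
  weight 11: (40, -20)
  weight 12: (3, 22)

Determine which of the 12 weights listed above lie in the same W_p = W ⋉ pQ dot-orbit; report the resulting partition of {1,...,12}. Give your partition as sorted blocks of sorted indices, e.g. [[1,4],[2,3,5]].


Type A_2, rank 2, |W|=6; reorder rows/cols to standard.

λ_j+ρ reflected into Ā_19 (⟨·,θ^∨⟩≤19); 2-tuples as given:

    1: (6, 9)
    2: (6, 9)
    3: (3, 0)
    4: (6, 9)
    5: (3, 0)
    6: (6, 9)
    7: (3, 0)
    8: (4, 11)
    9: (4, 11)
    10: (4, 11)
    11: (3, 0)
    12: (4, 11)

Linkage partition of the 12 weights (3 classes, p=19):

[[1, 2, 4, 6], [3, 5, 7, 11], [8, 9, 10, 12]]


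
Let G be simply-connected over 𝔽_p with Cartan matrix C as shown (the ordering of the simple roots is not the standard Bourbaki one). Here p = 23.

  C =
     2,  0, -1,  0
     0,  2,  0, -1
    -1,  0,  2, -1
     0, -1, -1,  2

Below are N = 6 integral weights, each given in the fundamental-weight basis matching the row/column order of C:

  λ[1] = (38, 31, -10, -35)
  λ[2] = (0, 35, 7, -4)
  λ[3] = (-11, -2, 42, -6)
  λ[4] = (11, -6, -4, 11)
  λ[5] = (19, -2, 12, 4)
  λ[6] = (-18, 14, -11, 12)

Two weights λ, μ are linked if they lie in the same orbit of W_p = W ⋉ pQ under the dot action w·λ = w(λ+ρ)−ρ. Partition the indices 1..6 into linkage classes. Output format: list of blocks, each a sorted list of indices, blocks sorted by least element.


A_4 Cartan matrix, 4 simple roots permuted; ρ=(1,1,1,1).

Folding the 6 weights λ_j+ρ into Ā_23 (reps in the given 4-coord order):

  λ_1+ρ ↦ (9, 5, 3, 4)
  λ_2+ρ ↦ (5, 4, 3, 10)
  λ_3+ρ ↦ (5, 4, 3, 10)
  λ_4+ρ ↦ (9, 5, 3, 4)
  λ_5+ρ ↦ (5, 4, 3, 10)
  λ_6+ρ ↦ (5, 4, 3, 10)

2 distinct reps among the 6 weights ⇒ 2 W_23-linkage classes:

[[1, 4], [2, 3, 5, 6]]


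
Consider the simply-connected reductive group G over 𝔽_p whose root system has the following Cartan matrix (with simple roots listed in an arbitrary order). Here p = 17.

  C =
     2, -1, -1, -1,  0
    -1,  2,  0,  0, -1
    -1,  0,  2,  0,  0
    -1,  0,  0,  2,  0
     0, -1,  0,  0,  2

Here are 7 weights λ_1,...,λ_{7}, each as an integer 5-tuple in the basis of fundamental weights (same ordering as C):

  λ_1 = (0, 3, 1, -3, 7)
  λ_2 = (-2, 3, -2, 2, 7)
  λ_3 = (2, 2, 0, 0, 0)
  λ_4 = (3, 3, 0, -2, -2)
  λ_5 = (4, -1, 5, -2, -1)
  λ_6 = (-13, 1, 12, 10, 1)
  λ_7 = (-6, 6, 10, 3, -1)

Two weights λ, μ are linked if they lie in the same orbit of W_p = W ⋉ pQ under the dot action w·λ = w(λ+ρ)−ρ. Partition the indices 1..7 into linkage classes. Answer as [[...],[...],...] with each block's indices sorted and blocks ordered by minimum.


D_5 Cartan matrix, 5 simple roots permuted; ρ=(1,1,1,1,1).

W_17-reps of the 7 weights in Ā_17 (same 5-coord order as C):

  1: (1, 2, 1, 1, 8) · 2: (1, 2, 1, 1, 8) · 3: (3, 3, 1, 1, 1) · 4: (3, 3, 1, 1, 1) · 5: (4, 0, 6, 1, 0) · 6: (1, 2, 1, 1, 8) · 7: (4, 0, 6, 1, 0)

These 7 weights hit 3 W_17-dot-orbits; sizes (3, 2, 2):

[[1, 2, 6], [3, 4], [5, 7]]


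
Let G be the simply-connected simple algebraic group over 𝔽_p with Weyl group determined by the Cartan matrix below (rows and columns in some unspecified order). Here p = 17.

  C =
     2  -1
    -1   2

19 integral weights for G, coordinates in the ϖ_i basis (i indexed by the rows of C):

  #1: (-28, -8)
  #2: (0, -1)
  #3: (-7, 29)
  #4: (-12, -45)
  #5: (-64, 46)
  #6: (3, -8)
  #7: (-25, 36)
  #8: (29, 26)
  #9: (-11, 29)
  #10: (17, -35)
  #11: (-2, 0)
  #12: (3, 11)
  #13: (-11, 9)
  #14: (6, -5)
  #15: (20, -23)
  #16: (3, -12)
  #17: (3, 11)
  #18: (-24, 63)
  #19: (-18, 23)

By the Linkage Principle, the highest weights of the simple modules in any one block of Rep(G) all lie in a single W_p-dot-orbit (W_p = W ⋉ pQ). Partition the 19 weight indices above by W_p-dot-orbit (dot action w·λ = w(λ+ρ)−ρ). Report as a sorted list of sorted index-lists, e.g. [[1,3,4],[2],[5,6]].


C ↔ A_2 under row/col permutation; |W(A_2)| = 6.

Each λ_j+ρ reduced to Ā_17; 2-tuples below use C's row order:

  λ_1+ρ ↦ (10, 0)
  λ_2+ρ ↦ (1, 0)
  λ_3+ρ ↦ (7, 4)
  λ_4+ρ ↦ (7, 4)
  λ_5+ρ ↦ (4, 12)
  λ_6+ρ ↦ (3, 4)
  λ_7+ρ ↦ (3, 4)
  λ_8+ρ ↦ (7, 4)
  λ_9+ρ ↦ (3, 4)
  λ_10+ρ ↦ (1, 0)
  λ_11+ρ ↦ (1, 0)
  λ_12+ρ ↦ (4, 12)
  λ_13+ρ ↦ (10, 0)
  λ_14+ρ ↦ (3, 4)
  λ_15+ρ ↦ (4, 12)
  λ_16+ρ ↦ (7, 4)
  λ_17+ρ ↦ (4, 12)
  λ_18+ρ ↦ (7, 4)
  λ_19+ρ ↦ (10, 0)

Linkage partition of the 19 weights (5 classes, p=17):

[[1, 13, 19], [2, 10, 11], [3, 4, 8, 16, 18], [5, 12, 15, 17], [6, 7, 9, 14]]


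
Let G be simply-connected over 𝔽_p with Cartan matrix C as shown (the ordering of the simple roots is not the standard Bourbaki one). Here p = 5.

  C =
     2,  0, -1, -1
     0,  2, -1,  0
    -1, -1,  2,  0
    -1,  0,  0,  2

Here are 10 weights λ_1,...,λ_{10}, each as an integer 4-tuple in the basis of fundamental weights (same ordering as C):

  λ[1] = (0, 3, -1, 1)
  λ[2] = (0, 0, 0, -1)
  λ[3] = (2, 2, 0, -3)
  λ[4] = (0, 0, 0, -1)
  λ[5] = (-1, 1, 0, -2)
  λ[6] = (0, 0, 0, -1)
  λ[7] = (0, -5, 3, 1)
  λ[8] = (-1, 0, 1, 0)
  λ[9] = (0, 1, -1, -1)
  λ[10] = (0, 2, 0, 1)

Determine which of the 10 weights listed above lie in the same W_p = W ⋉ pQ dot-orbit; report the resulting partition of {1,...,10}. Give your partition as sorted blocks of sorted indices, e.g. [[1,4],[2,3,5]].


Type A_4, rank 4, |W|=120; reorder rows/cols to standard.

W_5-reps of the 10 weights in Ā_5 (same 4-coord order as C):

    1: (1, 2, 0, 0)
    2: (1, 1, 1, 0)
    3: (1, 1, 1, 0)
    4: (1, 1, 1, 0)
    5: (1, 2, 0, 0)
    6: (1, 1, 1, 0)
    7: (1, 2, 0, 0)
    8: (0, 1, 2, 1)
    9: (1, 2, 0, 0)
    10: (1, 1, 1, 0)

3 distinct reps among the 10 weights ⇒ 3 W_5-linkage classes:

[[1, 5, 7, 9], [2, 3, 4, 6, 10], [8]]


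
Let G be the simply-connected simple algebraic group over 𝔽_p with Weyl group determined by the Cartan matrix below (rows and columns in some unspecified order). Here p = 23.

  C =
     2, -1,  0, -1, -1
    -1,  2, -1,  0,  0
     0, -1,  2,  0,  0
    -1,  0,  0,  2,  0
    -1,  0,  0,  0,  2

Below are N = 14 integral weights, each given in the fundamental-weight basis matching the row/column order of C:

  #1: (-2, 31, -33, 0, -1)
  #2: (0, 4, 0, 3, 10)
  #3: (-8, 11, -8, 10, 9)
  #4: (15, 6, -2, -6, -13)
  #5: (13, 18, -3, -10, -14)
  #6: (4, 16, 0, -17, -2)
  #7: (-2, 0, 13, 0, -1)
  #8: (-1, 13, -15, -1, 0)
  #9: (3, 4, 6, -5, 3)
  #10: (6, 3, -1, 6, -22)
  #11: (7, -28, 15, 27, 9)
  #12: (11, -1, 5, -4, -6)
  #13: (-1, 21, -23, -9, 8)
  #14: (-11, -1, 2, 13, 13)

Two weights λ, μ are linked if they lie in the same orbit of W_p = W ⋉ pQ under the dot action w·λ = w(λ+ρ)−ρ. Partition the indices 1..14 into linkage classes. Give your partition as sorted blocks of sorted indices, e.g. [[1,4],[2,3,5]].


D_5 Cartan matrix, 5 simple roots permuted; ρ=(1,1,1,1,1).

λ_j+ρ reflected into Ā_23 (⟨·,θ^∨⟩≤23); 5-tuples as given:

  [1] (0, 0, 14, 0, 1)
  [2] (1, 0, 1, 4, 11)
  [3] (4, 1, 4, 4, 3)
  [4] (1, 0, 1, 4, 11)
  [5] (1, 0, 8, 1, 3)
  [6] (1, 0, 1, 4, 11)
  [7] (0, 0, 14, 0, 1)
  [8] (0, 0, 14, 0, 1)
  [9] (0, 3, 7, 4, 4)
  [10] (0, 3, 7, 4, 4)
  [11] (0, 3, 7, 4, 4)
  [12] (4, 0, 6, 3, 5)
  [13] (0, 0, 14, 0, 1)
  [14] (0, 3, 7, 4, 4)

The 14 indices split into 6 linkage classes (same alcove rep ⇔ same W_23-dot-orbit):

[[1, 7, 8, 13], [2, 4, 6], [3], [5], [9, 10, 11, 14], [12]]


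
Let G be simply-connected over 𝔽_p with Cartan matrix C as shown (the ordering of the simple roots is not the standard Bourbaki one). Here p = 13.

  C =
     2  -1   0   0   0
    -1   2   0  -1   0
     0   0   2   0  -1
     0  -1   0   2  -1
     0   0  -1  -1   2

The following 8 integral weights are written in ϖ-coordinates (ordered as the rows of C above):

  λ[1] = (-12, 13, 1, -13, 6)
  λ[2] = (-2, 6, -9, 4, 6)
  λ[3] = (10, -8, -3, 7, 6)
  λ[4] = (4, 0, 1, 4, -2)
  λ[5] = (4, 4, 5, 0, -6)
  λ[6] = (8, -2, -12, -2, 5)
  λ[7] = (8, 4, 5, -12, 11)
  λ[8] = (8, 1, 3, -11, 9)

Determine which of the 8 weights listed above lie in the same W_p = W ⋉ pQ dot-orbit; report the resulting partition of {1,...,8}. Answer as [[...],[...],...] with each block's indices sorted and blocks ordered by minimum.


Cartan matrix: type A_5 (|W|=720); un-permuting the 5 rows.

W_13-reps of the 8 weights in Ā_13 (same 5-coord order as C):

  λ_1 → (1, 7, 2, 2, 0) · λ_2 → (5, 1, 1, 4, 1) · λ_3 → (2, 5, 4, 1, 1) · λ_4 → (5, 1, 1, 4, 1) · λ_5 → (5, 1, 1, 4, 1) · λ_6 → (2, 5, 4, 1, 1) · λ_7 → (5, 1, 1, 4, 1) · λ_8 → (1, 7, 2, 2, 0)

The 8 indices split into 3 linkage classes (same alcove rep ⇔ same W_13-dot-orbit):

[[1, 8], [2, 4, 5, 7], [3, 6]]


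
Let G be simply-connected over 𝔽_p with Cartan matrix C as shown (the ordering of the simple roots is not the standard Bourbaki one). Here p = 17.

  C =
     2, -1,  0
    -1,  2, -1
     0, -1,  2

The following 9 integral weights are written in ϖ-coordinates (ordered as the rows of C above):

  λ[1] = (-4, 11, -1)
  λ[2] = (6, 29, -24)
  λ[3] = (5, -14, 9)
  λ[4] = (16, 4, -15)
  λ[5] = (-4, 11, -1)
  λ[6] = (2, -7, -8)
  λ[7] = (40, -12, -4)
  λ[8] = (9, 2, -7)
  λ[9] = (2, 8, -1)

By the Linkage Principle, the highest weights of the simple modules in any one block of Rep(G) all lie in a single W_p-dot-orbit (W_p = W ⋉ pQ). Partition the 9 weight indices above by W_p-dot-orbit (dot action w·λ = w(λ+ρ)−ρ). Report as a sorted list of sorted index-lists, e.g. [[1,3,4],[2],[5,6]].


Cartan matrix: type A_3 (|W|=24); un-permuting the 3 rows.

Folding the 9 weights λ_j+ρ into Ā_17 (reps in the given 3-coord order):

    λ_1+ρ ↦ (3, 9, 0)
    λ_2+ρ ↦ (7, 3, 3)
    λ_3+ρ ↦ (7, 3, 3)
    λ_4+ρ ↦ (3, 9, 0)
    λ_5+ρ ↦ (3, 9, 0)
    λ_6+ρ ↦ (7, 3, 3)
    λ_7+ρ ↦ (7, 3, 3)
    λ_8+ρ ↦ (7, 3, 3)
    λ_9+ρ ↦ (3, 9, 0)

These 9 weights hit 2 W_17-dot-orbits; sizes (4, 5):

[[1, 4, 5, 9], [2, 3, 6, 7, 8]]


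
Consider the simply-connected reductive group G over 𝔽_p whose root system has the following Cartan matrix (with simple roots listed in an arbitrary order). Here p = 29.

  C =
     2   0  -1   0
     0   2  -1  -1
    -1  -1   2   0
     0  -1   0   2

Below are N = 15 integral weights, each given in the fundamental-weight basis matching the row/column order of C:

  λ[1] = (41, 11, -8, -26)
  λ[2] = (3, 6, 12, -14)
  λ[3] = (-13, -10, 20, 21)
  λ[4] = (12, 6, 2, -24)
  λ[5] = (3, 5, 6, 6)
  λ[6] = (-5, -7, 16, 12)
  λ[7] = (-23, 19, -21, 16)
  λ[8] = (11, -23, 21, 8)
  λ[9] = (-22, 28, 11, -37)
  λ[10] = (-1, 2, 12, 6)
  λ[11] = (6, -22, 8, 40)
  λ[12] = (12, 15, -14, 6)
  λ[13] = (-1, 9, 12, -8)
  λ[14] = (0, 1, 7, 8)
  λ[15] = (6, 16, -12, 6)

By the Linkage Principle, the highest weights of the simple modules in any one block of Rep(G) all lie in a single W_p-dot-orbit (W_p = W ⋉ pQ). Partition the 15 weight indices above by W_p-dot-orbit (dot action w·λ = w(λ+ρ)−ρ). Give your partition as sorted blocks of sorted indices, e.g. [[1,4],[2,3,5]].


Cartan matrix: type A_4 (|W|=120); un-permuting the 4 rows.

W_29-reps of the 15 weights in Ā_29 (same 4-coord order as C):

  λ_1+ρ ↦ (4, 6, 7, 7)
  λ_2+ρ ↦ (4, 6, 7, 7)
  λ_3+ρ ↦ (7, 9, 0, 8)
  λ_4+ρ ↦ (0, 3, 13, 7)
  λ_5+ρ ↦ (4, 6, 7, 7)
  λ_6+ρ ↦ (4, 6, 7, 7)
  λ_7+ρ ↦ (7, 9, 0, 8)
  λ_8+ρ ↦ (7, 9, 0, 8)
  λ_9+ρ ↦ (7, 9, 0, 8)
  λ_10+ρ ↦ (0, 3, 13, 7)
  λ_11+ρ ↦ (7, 9, 0, 8)
  λ_12+ρ ↦ (0, 3, 13, 7)
  λ_13+ρ ↦ (0, 3, 13, 7)
  λ_14+ρ ↦ (1, 2, 8, 9)
  λ_15+ρ ↦ (4, 6, 7, 7)

Partition of {1..15} into 4 W_29-dot-orbits:

[[1, 2, 5, 6, 15], [3, 7, 8, 9, 11], [4, 10, 12, 13], [14]]


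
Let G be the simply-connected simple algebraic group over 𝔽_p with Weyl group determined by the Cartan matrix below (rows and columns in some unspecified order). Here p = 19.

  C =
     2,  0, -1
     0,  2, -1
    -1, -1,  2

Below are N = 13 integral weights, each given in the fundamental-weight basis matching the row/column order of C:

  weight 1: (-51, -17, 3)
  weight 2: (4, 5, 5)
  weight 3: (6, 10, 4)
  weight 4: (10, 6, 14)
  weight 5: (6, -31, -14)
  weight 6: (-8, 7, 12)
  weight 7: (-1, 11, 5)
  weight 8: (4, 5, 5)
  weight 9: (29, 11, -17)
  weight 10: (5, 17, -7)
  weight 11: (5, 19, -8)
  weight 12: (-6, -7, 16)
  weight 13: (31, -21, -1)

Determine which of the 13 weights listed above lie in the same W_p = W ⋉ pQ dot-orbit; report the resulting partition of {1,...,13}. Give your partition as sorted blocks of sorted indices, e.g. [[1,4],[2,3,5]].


A_3 Cartan matrix, 3 simple roots permuted; ρ=(1,1,1).

Alcove-folded reps (p=19, 13 weights, presented ϖ-order):

  1: (3, 7, 5) · 2: (5, 6, 6) · 3: (3, 7, 5) · 4: (3, 7, 5) · 5: (5, 6, 6) · 6: (5, 6, 6) · 7: (0, 12, 6) · 8: (5, 6, 6) · 9: (3, 7, 5) · 10: (0, 12, 6) · 11: (0, 12, 6) · 12: (5, 6, 6) · 13: (0, 12, 6)

The 13 indices split into 3 linkage classes (same alcove rep ⇔ same W_19-dot-orbit):

[[1, 3, 4, 9], [2, 5, 6, 8, 12], [7, 10, 11, 13]]


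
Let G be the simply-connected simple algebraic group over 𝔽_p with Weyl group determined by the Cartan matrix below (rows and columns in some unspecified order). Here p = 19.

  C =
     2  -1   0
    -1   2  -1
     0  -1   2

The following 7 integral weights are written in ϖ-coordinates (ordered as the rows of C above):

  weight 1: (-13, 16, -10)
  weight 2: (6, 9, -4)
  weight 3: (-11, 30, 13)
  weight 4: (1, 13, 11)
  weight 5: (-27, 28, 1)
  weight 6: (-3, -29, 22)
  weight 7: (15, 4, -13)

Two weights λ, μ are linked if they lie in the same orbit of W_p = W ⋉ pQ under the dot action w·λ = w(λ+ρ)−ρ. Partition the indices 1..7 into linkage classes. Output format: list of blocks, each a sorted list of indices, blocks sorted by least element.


Type A_3, rank 3, |W|=24; reorder rows/cols to standard.

Alcove-folded reps (p=19, 7 weights, presented ϖ-order):

  λ_1 → (8, 4, 5);  λ_2 → (7, 7, 3);  λ_3 → (7, 7, 3);  λ_4 → (7, 7, 3);  λ_5 → (7, 7, 3);  λ_6 → (8, 4, 5);  λ_7 → (7, 7, 3)

These 7 weights hit 2 W_19-dot-orbits; sizes (2, 5):

[[1, 6], [2, 3, 4, 5, 7]]


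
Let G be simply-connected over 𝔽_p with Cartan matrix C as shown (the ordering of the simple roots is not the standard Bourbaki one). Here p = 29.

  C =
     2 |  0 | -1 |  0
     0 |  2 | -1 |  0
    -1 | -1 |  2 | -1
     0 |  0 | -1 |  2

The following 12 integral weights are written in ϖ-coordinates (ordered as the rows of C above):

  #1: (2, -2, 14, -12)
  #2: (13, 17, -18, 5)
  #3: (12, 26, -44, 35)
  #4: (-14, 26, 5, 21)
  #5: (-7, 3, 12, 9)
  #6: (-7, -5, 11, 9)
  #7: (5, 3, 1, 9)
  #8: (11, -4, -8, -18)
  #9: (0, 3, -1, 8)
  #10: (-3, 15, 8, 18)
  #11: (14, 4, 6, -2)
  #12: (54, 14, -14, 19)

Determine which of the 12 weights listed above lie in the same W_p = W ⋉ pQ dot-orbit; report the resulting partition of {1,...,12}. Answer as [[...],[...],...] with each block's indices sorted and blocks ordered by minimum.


Cartan matrix: type D_4 (|W|=192); un-permuting the 4 rows.

Each λ_j+ρ reduced to Ā_29; 4-tuples below use C's row order:

    λ_1 → (3, 1, 3, 11)
    λ_2 → (3, 1, 3, 11)
    λ_3 → (13, 1, 2, 4)
    λ_4 → (13, 1, 2, 4)
    λ_5 → (6, 4, 2, 10)
    λ_6 → (6, 4, 2, 10)
    λ_7 → (6, 4, 2, 10)
    λ_8 → (7, 2, 3, 12)
    λ_9 → (1, 4, 0, 9)
    λ_10 → (13, 1, 2, 4)
    λ_11 → (15, 5, 2, 1)
    λ_12 → (13, 1, 2, 4)

6 distinct reps among the 12 weights ⇒ 6 W_29-linkage classes:

[[1, 2], [3, 4, 10, 12], [5, 6, 7], [8], [9], [11]]


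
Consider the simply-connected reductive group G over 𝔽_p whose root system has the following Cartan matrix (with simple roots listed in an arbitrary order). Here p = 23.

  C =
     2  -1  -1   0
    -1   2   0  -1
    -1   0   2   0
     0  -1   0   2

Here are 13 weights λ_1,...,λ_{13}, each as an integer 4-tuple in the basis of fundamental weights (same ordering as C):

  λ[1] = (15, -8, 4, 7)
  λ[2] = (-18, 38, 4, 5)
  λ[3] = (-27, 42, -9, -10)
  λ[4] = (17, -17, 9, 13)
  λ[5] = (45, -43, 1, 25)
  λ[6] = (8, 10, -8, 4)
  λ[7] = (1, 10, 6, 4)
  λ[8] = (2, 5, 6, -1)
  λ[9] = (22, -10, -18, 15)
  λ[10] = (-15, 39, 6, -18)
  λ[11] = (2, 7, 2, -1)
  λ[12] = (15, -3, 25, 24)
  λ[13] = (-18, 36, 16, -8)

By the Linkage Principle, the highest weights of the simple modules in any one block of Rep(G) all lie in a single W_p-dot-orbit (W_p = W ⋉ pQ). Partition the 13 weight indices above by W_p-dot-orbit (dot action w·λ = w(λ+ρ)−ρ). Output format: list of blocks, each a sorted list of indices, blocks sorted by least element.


Dynkin diagram of C (from the 6 off-diagonal −1 entries): A_4.

Alcove-folded reps (p=23, 13 weights, presented ϖ-order):

    [1] (9, 7, 5, 1)
    [2] (5, 1, 1, 12)
    [3] (3, 8, 3, 0)
    [4] (2, 11, 5, 3)
    [5] (14, 2, 3, 0)
    [6] (2, 11, 5, 3)
    [7] (2, 11, 5, 3)
    [8] (3, 6, 7, 0)
    [9] (3, 6, 7, 0)
    [10] (3, 6, 7, 0)
    [11] (3, 8, 3, 0)
    [12] (14, 2, 3, 0)
    [13] (3, 6, 7, 0)

Grouping the 13 weights by Ā_23-representative: 6 linkage classes.

[[1], [2], [3, 11], [4, 6, 7], [5, 12], [8, 9, 10, 13]]


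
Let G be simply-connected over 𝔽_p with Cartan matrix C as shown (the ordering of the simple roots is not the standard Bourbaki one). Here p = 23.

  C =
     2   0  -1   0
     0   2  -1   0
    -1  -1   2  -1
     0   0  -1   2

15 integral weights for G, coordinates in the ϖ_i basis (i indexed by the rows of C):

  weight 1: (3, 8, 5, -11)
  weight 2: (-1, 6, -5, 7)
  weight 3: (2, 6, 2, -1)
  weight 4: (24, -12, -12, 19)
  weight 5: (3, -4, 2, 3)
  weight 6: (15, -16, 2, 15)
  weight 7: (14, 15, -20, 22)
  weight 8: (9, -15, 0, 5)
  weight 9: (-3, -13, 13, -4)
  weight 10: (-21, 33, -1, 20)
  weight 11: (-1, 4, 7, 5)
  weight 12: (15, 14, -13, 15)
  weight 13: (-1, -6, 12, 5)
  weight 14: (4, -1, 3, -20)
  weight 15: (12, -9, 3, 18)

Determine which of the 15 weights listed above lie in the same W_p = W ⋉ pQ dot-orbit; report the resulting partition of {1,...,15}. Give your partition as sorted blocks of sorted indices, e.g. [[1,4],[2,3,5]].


Dynkin diagram of C (from the 6 off-diagonal −1 entries): D_4.

Each λ_j+ρ reduced to Ā_23; 4-tuples below use C's row order:

  1: (0, 5, 4, 6) · 2: (4, 3, 0, 4) · 3: (3, 7, 3, 0) · 4: (1, 9, 2, 0) · 5: (4, 3, 0, 4) · 6: (4, 3, 0, 4) · 7: (4, 3, 0, 4) · 8: (3, 1, 3, 7) · 9: (1, 9, 2, 0) · 10: (1, 9, 2, 0) · 11: (0, 5, 4, 6) · 12: (4, 3, 0, 4) · 13: (0, 5, 4, 6) · 14: (0, 5, 4, 6) · 15: (0, 5, 4, 6)

5 distinct reps among the 15 weights ⇒ 5 W_23-linkage classes:

[[1, 11, 13, 14, 15], [2, 5, 6, 7, 12], [3], [4, 9, 10], [8]]
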